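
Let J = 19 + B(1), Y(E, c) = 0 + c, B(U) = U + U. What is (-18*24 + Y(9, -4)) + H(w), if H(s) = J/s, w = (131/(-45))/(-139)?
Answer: 74239/131 ≈ 566.71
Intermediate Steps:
B(U) = 2*U
w = 131/6255 (w = (131*(-1/45))*(-1/139) = -131/45*(-1/139) = 131/6255 ≈ 0.020943)
Y(E, c) = c
J = 21 (J = 19 + 2*1 = 19 + 2 = 21)
H(s) = 21/s
(-18*24 + Y(9, -4)) + H(w) = (-18*24 - 4) + 21/(131/6255) = (-432 - 4) + 21*(6255/131) = -436 + 131355/131 = 74239/131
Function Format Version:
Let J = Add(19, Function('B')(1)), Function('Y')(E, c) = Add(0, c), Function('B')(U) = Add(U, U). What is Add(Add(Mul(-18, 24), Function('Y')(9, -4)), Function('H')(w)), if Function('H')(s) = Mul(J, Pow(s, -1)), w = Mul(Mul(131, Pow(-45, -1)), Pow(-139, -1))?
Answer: Rational(74239, 131) ≈ 566.71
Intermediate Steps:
Function('B')(U) = Mul(2, U)
w = Rational(131, 6255) (w = Mul(Mul(131, Rational(-1, 45)), Rational(-1, 139)) = Mul(Rational(-131, 45), Rational(-1, 139)) = Rational(131, 6255) ≈ 0.020943)
Function('Y')(E, c) = c
J = 21 (J = Add(19, Mul(2, 1)) = Add(19, 2) = 21)
Function('H')(s) = Mul(21, Pow(s, -1))
Add(Add(Mul(-18, 24), Function('Y')(9, -4)), Function('H')(w)) = Add(Add(Mul(-18, 24), -4), Mul(21, Pow(Rational(131, 6255), -1))) = Add(Add(-432, -4), Mul(21, Rational(6255, 131))) = Add(-436, Rational(131355, 131)) = Rational(74239, 131)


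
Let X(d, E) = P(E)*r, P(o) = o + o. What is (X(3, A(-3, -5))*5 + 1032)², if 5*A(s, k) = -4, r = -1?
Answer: 1081600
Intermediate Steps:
P(o) = 2*o
A(s, k) = -⅘ (A(s, k) = (⅕)*(-4) = -⅘)
X(d, E) = -2*E (X(d, E) = (2*E)*(-1) = -2*E)
(X(3, A(-3, -5))*5 + 1032)² = (-2*(-⅘)*5 + 1032)² = ((8/5)*5 + 1032)² = (8 + 1032)² = 1040² = 1081600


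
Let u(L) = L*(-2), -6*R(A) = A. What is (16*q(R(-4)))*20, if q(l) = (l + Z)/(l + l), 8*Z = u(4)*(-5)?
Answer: 1360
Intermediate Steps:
R(A) = -A/6
u(L) = -2*L
Z = 5 (Z = (-2*4*(-5))/8 = (-8*(-5))/8 = (⅛)*40 = 5)
q(l) = (5 + l)/(2*l) (q(l) = (l + 5)/(l + l) = (5 + l)/((2*l)) = (5 + l)*(1/(2*l)) = (5 + l)/(2*l))
(16*q(R(-4)))*20 = (16*((5 - ⅙*(-4))/(2*((-⅙*(-4))))))*20 = (16*((5 + ⅔)/(2*(⅔))))*20 = (16*((½)*(3/2)*(17/3)))*20 = (16*(17/4))*20 = 68*20 = 1360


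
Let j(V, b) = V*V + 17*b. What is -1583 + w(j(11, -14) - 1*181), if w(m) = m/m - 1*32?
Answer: -1614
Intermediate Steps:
j(V, b) = V**2 + 17*b
w(m) = -31 (w(m) = 1 - 32 = -31)
-1583 + w(j(11, -14) - 1*181) = -1583 - 31 = -1614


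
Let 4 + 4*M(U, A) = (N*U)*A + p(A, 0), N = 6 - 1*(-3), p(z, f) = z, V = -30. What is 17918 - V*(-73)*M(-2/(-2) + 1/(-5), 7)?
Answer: -22637/2 ≈ -11319.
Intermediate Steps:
N = 9 (N = 6 + 3 = 9)
M(U, A) = -1 + A/4 + 9*A*U/4 (M(U, A) = -1 + ((9*U)*A + A)/4 = -1 + (9*A*U + A)/4 = -1 + (A + 9*A*U)/4 = -1 + (A/4 + 9*A*U/4) = -1 + A/4 + 9*A*U/4)
17918 - V*(-73)*M(-2/(-2) + 1/(-5), 7) = 17918 - (-30*(-73))*(-1 + (¼)*7 + (9/4)*7*(-2/(-2) + 1/(-5))) = 17918 - 2190*(-1 + 7/4 + (9/4)*7*(-2*(-½) + 1*(-⅕))) = 17918 - 2190*(-1 + 7/4 + (9/4)*7*(1 - ⅕)) = 17918 - 2190*(-1 + 7/4 + (9/4)*7*(⅘)) = 17918 - 2190*(-1 + 7/4 + 63/5) = 17918 - 2190*267/20 = 17918 - 1*58473/2 = 17918 - 58473/2 = -22637/2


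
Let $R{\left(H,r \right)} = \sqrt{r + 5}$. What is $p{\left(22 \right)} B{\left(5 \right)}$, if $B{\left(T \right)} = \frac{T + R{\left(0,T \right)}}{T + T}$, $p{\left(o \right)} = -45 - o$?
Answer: $- \frac{67}{2} - \frac{67 \sqrt{10}}{10} \approx -54.687$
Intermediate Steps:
$R{\left(H,r \right)} = \sqrt{5 + r}$
$B{\left(T \right)} = \frac{T + \sqrt{5 + T}}{2 T}$ ($B{\left(T \right)} = \frac{T + \sqrt{5 + T}}{T + T} = \frac{T + \sqrt{5 + T}}{2 T}$)
$p{\left(22 \right)} B{\left(5 \right)} = \left(-45 - 22\right) \frac{5 + \sqrt{5 + 5}}{2 \cdot 5} = \left(-45 - 22\right) \frac{1}{2} \cdot \frac{1}{5} \left(5 + \sqrt{10}\right) = - 67 \left(\frac{1}{2} + \frac{\sqrt{10}}{10}\right) = - \frac{67}{2} - \frac{67 \sqrt{10}}{10}$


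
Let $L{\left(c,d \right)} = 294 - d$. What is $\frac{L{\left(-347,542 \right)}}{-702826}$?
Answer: $\frac{124}{351413} \approx 0.00035286$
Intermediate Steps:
$\frac{L{\left(-347,542 \right)}}{-702826} = \frac{294 - 542}{-702826} = \left(294 - 542\right) \left(- \frac{1}{702826}\right) = \left(-248\right) \left(- \frac{1}{702826}\right) = \frac{124}{351413}$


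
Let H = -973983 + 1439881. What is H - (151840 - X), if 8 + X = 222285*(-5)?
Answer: -797375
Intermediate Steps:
H = 465898
X = -1111433 (X = -8 + 222285*(-5) = -8 - 1111425 = -1111433)
H - (151840 - X) = 465898 - (151840 - 1*(-1111433)) = 465898 - (151840 + 1111433) = 465898 - 1*1263273 = 465898 - 1263273 = -797375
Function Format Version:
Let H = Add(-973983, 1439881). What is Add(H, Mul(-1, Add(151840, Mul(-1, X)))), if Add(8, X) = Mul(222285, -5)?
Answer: -797375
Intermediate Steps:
H = 465898
X = -1111433 (X = Add(-8, Mul(222285, -5)) = Add(-8, -1111425) = -1111433)
Add(H, Mul(-1, Add(151840, Mul(-1, X)))) = Add(465898, Mul(-1, Add(151840, Mul(-1, -1111433)))) = Add(465898, Mul(-1, Add(151840, 1111433))) = Add(465898, Mul(-1, 1263273)) = Add(465898, -1263273) = -797375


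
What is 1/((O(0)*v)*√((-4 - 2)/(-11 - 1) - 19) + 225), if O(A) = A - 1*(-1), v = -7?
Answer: 450/103063 + 7*I*√74/103063 ≈ 0.0043663 + 0.00058427*I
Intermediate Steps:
O(A) = 1 + A (O(A) = A + 1 = 1 + A)
1/((O(0)*v)*√((-4 - 2)/(-11 - 1) - 19) + 225) = 1/(((1 + 0)*(-7))*√((-4 - 2)/(-11 - 1) - 19) + 225) = 1/((1*(-7))*√(-6/(-12) - 19) + 225) = 1/(-7*√(-6*(-1/12) - 19) + 225) = 1/(-7*√(½ - 19) + 225) = 1/(-7*I*√74/2 + 225) = 1/(225 - 7*I*√74/2)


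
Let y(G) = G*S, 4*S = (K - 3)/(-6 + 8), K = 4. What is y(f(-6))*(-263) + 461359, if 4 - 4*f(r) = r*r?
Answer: 461622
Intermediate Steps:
f(r) = 1 - r²/4 (f(r) = 1 - r*r/4 = 1 - r²/4)
S = ⅛ (S = ((4 - 3)/(-6 + 8))/4 = (1/2)/4 = (1*(½))/4 = (¼)*(½) = ⅛ ≈ 0.12500)
y(G) = G/8 (y(G) = G*(⅛) = G/8)
y(f(-6))*(-263) + 461359 = ((1 - ¼*(-6)²)/8)*(-263) + 461359 = ((1 - ¼*36)/8)*(-263) + 461359 = ((1 - 9)/8)*(-263) + 461359 = ((⅛)*(-8))*(-263) + 461359 = -1*(-263) + 461359 = 263 + 461359 = 461622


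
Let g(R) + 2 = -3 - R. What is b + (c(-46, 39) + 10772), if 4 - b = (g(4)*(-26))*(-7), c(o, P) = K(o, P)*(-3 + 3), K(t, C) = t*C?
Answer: 12414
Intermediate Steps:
g(R) = -5 - R (g(R) = -2 + (-3 - R) = -5 - R)
K(t, C) = C*t
c(o, P) = 0 (c(o, P) = (P*o)*(-3 + 3) = (P*o)*0 = 0)
b = 1642 (b = 4 - (-5 - 1*4)*(-26)*(-7) = 4 - (-5 - 4)*(-26)*(-7) = 4 - (-9*(-26))*(-7) = 4 - 234*(-7) = 4 - 1*(-1638) = 4 + 1638 = 1642)
b + (c(-46, 39) + 10772) = 1642 + (0 + 10772) = 1642 + 10772 = 12414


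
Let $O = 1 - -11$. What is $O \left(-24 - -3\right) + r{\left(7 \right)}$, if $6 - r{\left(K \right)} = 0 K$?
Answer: $-246$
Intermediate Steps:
$r{\left(K \right)} = 6$ ($r{\left(K \right)} = 6 - 0 K = 6 - 0 = 6 + 0 = 6$)
$O = 12$ ($O = 1 + 11 = 12$)
$O \left(-24 - -3\right) + r{\left(7 \right)} = 12 \left(-24 - -3\right) + 6 = 12 \left(-24 + 3\right) + 6 = 12 \left(-21\right) + 6 = -252 + 6 = -246$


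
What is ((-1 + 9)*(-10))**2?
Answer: 6400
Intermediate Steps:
((-1 + 9)*(-10))**2 = (8*(-10))**2 = (-80)**2 = 6400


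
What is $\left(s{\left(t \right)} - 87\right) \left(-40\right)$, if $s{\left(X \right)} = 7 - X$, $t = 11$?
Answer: $3640$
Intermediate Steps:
$\left(s{\left(t \right)} - 87\right) \left(-40\right) = \left(\left(7 - 11\right) - 87\right) \left(-40\right) = \left(-4 - 87\right) \left(-40\right) = \left(-91\right) \left(-40\right) = 3640$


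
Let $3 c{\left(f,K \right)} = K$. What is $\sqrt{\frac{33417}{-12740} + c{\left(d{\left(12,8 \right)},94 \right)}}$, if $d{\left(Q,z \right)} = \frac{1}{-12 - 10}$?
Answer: $\frac{\sqrt{213975255}}{2730} \approx 5.3582$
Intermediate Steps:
$d{\left(Q,z \right)} = - \frac{1}{22}$ ($d{\left(Q,z \right)} = \frac{1}{-22} = - \frac{1}{22}$)
$c{\left(f,K \right)} = \frac{K}{3}$
$\sqrt{\frac{33417}{-12740} + c{\left(d{\left(12,8 \right)},94 \right)}} = \sqrt{\frac{33417}{-12740} + \frac{1}{3} \cdot 94} = \sqrt{33417 \left(- \frac{1}{12740}\right) + \frac{94}{3}} = \sqrt{- \frac{33417}{12740} + \frac{94}{3}} = \sqrt{\frac{1097309}{38220}} = \frac{\sqrt{213975255}}{2730}$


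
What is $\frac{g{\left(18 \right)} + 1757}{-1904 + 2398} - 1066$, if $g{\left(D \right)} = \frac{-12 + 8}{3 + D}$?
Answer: $- \frac{11021791}{10374} \approx -1062.4$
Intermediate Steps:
$g{\left(D \right)} = - \frac{4}{3 + D}$
$\frac{g{\left(18 \right)} + 1757}{-1904 + 2398} - 1066 = \frac{- \frac{4}{3 + 18} + 1757}{-1904 + 2398} - 1066 = \frac{- \frac{4}{21} + 1757}{494} - 1066 = \left(\left(-4\right) \frac{1}{21} + 1757\right) \frac{1}{494} - 1066 = \left(- \frac{4}{21} + 1757\right) \frac{1}{494} - 1066 = \frac{36893}{21} \cdot \frac{1}{494} - 1066 = \frac{36893}{10374} - 1066 = - \frac{11021791}{10374}$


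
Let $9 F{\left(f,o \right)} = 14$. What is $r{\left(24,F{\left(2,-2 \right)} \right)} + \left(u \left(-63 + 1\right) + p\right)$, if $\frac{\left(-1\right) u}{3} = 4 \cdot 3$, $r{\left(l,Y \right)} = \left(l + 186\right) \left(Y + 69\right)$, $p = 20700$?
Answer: $\frac{113246}{3} \approx 37749.0$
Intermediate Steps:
$F{\left(f,o \right)} = \frac{14}{9}$ ($F{\left(f,o \right)} = \frac{1}{9} \cdot 14 = \frac{14}{9}$)
$r{\left(l,Y \right)} = \left(69 + Y\right) \left(186 + l\right)$ ($r{\left(l,Y \right)} = \left(186 + l\right) \left(69 + Y\right) = \left(69 + Y\right) \left(186 + l\right)$)
$u = -36$ ($u = - 3 \cdot 4 \cdot 3 = \left(-3\right) 12 = -36$)
$r{\left(24,F{\left(2,-2 \right)} \right)} + \left(u \left(-63 + 1\right) + p\right) = \left(12834 + 69 \cdot 24 + 186 \cdot \frac{14}{9} + \frac{14}{9} \cdot 24\right) + \left(- 36 \left(-63 + 1\right) + 20700\right) = \left(12834 + 1656 + \frac{868}{3} + \frac{112}{3}\right) + \left(\left(-36\right) \left(-62\right) + 20700\right) = \frac{44450}{3} + \left(2232 + 20700\right) = \frac{44450}{3} + 22932 = \frac{113246}{3}$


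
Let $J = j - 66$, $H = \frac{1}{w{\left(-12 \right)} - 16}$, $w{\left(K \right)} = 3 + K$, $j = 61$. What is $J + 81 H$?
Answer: $- \frac{206}{25} \approx -8.24$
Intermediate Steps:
$H = - \frac{1}{25}$ ($H = \frac{1}{\left(3 - 12\right) - 16} = \frac{1}{-9 - 16} = \frac{1}{-25} = - \frac{1}{25} \approx -0.04$)
$J = -5$ ($J = 61 - 66 = -5$)
$J + 81 H = -5 + 81 \left(- \frac{1}{25}\right) = -5 - \frac{81}{25} = - \frac{206}{25}$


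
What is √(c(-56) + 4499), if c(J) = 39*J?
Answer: √2315 ≈ 48.114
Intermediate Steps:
√(c(-56) + 4499) = √(39*(-56) + 4499) = √(-2184 + 4499) = √2315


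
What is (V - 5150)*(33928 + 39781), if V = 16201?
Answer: 814558159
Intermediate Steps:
(V - 5150)*(33928 + 39781) = (16201 - 5150)*(33928 + 39781) = 11051*73709 = 814558159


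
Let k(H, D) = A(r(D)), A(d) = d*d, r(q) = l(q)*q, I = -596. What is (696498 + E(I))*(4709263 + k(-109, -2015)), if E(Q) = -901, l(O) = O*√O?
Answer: -23106435400993451006864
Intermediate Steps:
l(O) = O^(3/2)
r(q) = q^(5/2) (r(q) = q^(3/2)*q = q^(5/2))
A(d) = d²
k(H, D) = D⁵ (k(H, D) = (D^(5/2))² = D⁵)
(696498 + E(I))*(4709263 + k(-109, -2015)) = (696498 - 901)*(4709263 + (-2015)⁵) = 695597*(4709263 - 33218135507009375) = 695597*(-33218135502300112) = -23106435400993451006864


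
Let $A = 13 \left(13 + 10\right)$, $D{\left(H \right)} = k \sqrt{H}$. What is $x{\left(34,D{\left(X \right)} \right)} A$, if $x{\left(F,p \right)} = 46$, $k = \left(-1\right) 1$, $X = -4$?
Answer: $13754$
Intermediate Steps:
$k = -1$
$D{\left(H \right)} = - \sqrt{H}$
$A = 299$ ($A = 13 \cdot 23 = 299$)
$x{\left(34,D{\left(X \right)} \right)} A = 46 \cdot 299 = 13754$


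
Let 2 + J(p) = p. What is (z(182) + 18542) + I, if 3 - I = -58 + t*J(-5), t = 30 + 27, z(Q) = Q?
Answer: 19184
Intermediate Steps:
J(p) = -2 + p
t = 57
I = 460 (I = 3 - (-58 + 57*(-2 - 5)) = 3 - (-58 + 57*(-7)) = 3 - (-58 - 399) = 3 - 1*(-457) = 3 + 457 = 460)
(z(182) + 18542) + I = (182 + 18542) + 460 = 18724 + 460 = 19184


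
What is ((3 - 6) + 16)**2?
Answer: 169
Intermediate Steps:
((3 - 6) + 16)**2 = (-3 + 16)**2 = 13**2 = 169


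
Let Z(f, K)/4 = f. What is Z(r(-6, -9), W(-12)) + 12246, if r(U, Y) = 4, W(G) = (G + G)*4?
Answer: 12262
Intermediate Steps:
W(G) = 8*G (W(G) = (2*G)*4 = 8*G)
Z(f, K) = 4*f
Z(r(-6, -9), W(-12)) + 12246 = 4*4 + 12246 = 16 + 12246 = 12262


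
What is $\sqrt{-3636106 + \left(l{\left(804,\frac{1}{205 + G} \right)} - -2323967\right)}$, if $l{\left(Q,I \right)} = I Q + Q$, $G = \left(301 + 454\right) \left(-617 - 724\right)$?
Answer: $\frac{i \sqrt{13436594905222865}}{101225} \approx 1145.1 i$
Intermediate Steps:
$G = -1012455$ ($G = 755 \left(-1341\right) = -1012455$)
$l{\left(Q,I \right)} = Q + I Q$
$\sqrt{-3636106 + \left(l{\left(804,\frac{1}{205 + G} \right)} - -2323967\right)} = \sqrt{-3636106 + \left(804 \left(1 + \frac{1}{205 - 1012455}\right) - -2323967\right)} = \sqrt{-3636106 + \left(804 \left(1 + \frac{1}{-1012250}\right) + 2323967\right)} = \sqrt{-3636106 + \left(804 \left(1 - \frac{1}{1012250}\right) + 2323967\right)} = \sqrt{-3636106 + \left(804 \cdot \frac{1012249}{1012250} + 2323967\right)} = \sqrt{-3636106 + \left(\frac{406924098}{506125} + 2323967\right)} = \sqrt{-3636106 + \frac{1176624721973}{506125}} = \sqrt{- \frac{663699427277}{506125}} = \frac{i \sqrt{13436594905222865}}{101225}$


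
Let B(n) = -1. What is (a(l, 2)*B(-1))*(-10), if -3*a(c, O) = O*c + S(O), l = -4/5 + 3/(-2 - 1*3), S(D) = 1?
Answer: 6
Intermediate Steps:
l = -7/5 (l = -4*⅕ + 3/(-2 - 3) = -⅘ + 3/(-5) = -⅘ + 3*(-⅕) = -⅘ - ⅗ = -7/5 ≈ -1.4000)
a(c, O) = -⅓ - O*c/3 (a(c, O) = -(O*c + 1)/3 = -(1 + O*c)/3 = -⅓ - O*c/3)
(a(l, 2)*B(-1))*(-10) = ((-⅓ - ⅓*2*(-7/5))*(-1))*(-10) = ((-⅓ + 14/15)*(-1))*(-10) = ((⅗)*(-1))*(-10) = -⅗*(-10) = 6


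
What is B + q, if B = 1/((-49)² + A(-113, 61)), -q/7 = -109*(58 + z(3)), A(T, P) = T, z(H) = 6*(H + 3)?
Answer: 164099937/2288 ≈ 71722.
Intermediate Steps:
z(H) = 18 + 6*H (z(H) = 6*(3 + H) = 18 + 6*H)
q = 71722 (q = -(-763)*(58 + (18 + 6*3)) = -(-763)*(58 + (18 + 18)) = -(-763)*(58 + 36) = -(-763)*94 = -7*(-10246) = 71722)
B = 1/2288 (B = 1/((-49)² - 113) = 1/(2401 - 113) = 1/2288 ≈ 0.00043706)
B + q = 1/2288 + 71722 = 164099937/2288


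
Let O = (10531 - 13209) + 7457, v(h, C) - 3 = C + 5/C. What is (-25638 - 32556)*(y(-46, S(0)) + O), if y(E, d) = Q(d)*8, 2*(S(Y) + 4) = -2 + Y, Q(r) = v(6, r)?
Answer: -276712470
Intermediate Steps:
v(h, C) = 3 + C + 5/C (v(h, C) = 3 + (C + 5/C) = 3 + C + 5/C)
Q(r) = 3 + r + 5/r
O = 4779 (O = -2678 + 7457 = 4779)
S(Y) = -5 + Y/2 (S(Y) = -4 + (-2 + Y)/2 = -4 + (-1 + Y/2) = -5 + Y/2)
y(E, d) = 24 + 8*d + 40/d (y(E, d) = (3 + d + 5/d)*8 = 24 + 8*d + 40/d)
(-25638 - 32556)*(y(-46, S(0)) + O) = (-25638 - 32556)*((24 + 8*(-5 + (1/2)*0) + 40/(-5 + (1/2)*0)) + 4779) = -58194*((24 + 8*(-5 + 0) + 40/(-5 + 0)) + 4779) = -58194*((24 + 8*(-5) + 40/(-5)) + 4779) = -58194*((24 - 40 + 40*(-1/5)) + 4779) = -58194*((24 - 40 - 8) + 4779) = -58194*(-24 + 4779) = -58194*4755 = -276712470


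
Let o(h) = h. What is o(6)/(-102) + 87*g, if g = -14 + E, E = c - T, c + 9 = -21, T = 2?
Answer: -68035/17 ≈ -4002.1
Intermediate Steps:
c = -30 (c = -9 - 21 = -30)
E = -32 (E = -30 - 1*2 = -30 - 2 = -32)
g = -46 (g = -14 - 32 = -46)
o(6)/(-102) + 87*g = 6/(-102) + 87*(-46) = 6*(-1/102) - 4002 = -1/17 - 4002 = -68035/17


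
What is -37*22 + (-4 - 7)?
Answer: -825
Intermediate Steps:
-37*22 + (-4 - 7) = -814 - 11 = -825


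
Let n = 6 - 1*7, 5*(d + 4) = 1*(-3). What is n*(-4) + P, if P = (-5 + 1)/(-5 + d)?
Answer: 53/12 ≈ 4.4167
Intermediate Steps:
d = -23/5 (d = -4 + (1*(-3))/5 = -4 + (⅕)*(-3) = -4 - ⅗ = -23/5 ≈ -4.6000)
n = -1 (n = 6 - 7 = -1)
P = 5/12 (P = (-5 + 1)/(-5 - 23/5) = -4/(-48/5) = -4*(-5/48) = 5/12 ≈ 0.41667)
n*(-4) + P = -1*(-4) + 5/12 = 4 + 5/12 = 53/12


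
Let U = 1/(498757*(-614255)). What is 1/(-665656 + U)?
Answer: -306363981035/203933022159833961 ≈ -1.5023e-6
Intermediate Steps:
U = -1/306363981035 (U = (1/498757)*(-1/614255) = -1/306363981035 ≈ -3.2641e-12)
1/(-665656 + U) = 1/(-665656 - 1/306363981035) = 1/(-203933022159833961/306363981035) = -306363981035/203933022159833961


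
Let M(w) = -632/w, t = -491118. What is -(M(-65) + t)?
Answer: 31922038/65 ≈ 4.9111e+5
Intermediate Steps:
-(M(-65) + t) = -(-632/(-65) - 491118) = -(-632*(-1/65) - 491118) = -(632/65 - 491118) = -1*(-31922038/65) = 31922038/65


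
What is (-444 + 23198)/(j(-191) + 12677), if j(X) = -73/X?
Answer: 2173007/1210690 ≈ 1.7948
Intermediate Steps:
(-444 + 23198)/(j(-191) + 12677) = (-444 + 23198)/(-73/(-191) + 12677) = 22754/(-73*(-1/191) + 12677) = 22754/(73/191 + 12677) = 22754/(2421380/191) = 22754*(191/2421380) = 2173007/1210690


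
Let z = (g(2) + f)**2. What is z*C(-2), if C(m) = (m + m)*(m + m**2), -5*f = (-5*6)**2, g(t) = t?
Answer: -253472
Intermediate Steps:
f = -180 (f = -(-5*6)**2/5 = -1/5*(-30)**2 = -1/5*900 = -180)
C(m) = 2*m*(m + m**2) (C(m) = (2*m)*(m + m**2) = 2*m*(m + m**2))
z = 31684 (z = (2 - 180)**2 = (-178)**2 = 31684)
z*C(-2) = 31684*(2*(-2)**2*(1 - 2)) = 31684*(2*4*(-1)) = 31684*(-8) = -253472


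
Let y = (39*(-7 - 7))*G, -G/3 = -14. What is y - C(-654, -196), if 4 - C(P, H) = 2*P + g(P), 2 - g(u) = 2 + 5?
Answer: -24249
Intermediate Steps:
G = 42 (G = -3*(-14) = 42)
g(u) = -5 (g(u) = 2 - (2 + 5) = 2 - 1*7 = 2 - 7 = -5)
C(P, H) = 9 - 2*P (C(P, H) = 4 - (2*P - 5) = 4 - (-5 + 2*P) = 4 + (5 - 2*P) = 9 - 2*P)
y = -22932 (y = (39*(-7 - 7))*42 = (39*(-14))*42 = -546*42 = -22932)
y - C(-654, -196) = -22932 - (9 - 2*(-654)) = -22932 - (9 + 1308) = -22932 - 1*1317 = -22932 - 1317 = -24249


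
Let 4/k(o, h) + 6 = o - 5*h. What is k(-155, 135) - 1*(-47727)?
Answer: 9974942/209 ≈ 47727.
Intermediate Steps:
k(o, h) = 4/(-6 + o - 5*h) (k(o, h) = 4/(-6 + (o - 5*h)) = 4/(-6 + o - 5*h))
k(-155, 135) - 1*(-47727) = -4/(6 - 1*(-155) + 5*135) - 1*(-47727) = -4/(6 + 155 + 675) + 47727 = -4/836 + 47727 = -4*1/836 + 47727 = -1/209 + 47727 = 9974942/209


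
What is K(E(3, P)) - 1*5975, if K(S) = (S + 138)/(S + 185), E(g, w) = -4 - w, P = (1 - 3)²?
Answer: -1057445/177 ≈ -5974.3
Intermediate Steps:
P = 4 (P = (-2)² = 4)
K(S) = (138 + S)/(185 + S)
K(E(3, P)) - 1*5975 = (138 + (-4 - 1*4))/(185 + (-4 - 1*4)) - 1*5975 = (138 + (-4 - 4))/(185 + (-4 - 4)) - 5975 = (138 - 8)/(185 - 8) - 5975 = 130/177 - 5975 = -1057445/177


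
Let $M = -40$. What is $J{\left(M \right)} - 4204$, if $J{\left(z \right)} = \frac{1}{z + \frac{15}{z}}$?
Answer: $- \frac{1357900}{323} \approx -4204.0$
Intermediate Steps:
$J{\left(M \right)} - 4204 = - \frac{40}{15 + \left(-40\right)^{2}} - 4204 = - \frac{40}{15 + 1600} - 4204 = - \frac{40}{1615} - 4204 = \left(-40\right) \frac{1}{1615} - 4204 = - \frac{8}{323} - 4204 = - \frac{1357900}{323}$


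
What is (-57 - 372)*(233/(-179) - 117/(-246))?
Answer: 5201625/14678 ≈ 354.38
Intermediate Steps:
(-57 - 372)*(233/(-179) - 117/(-246)) = -429*(233*(-1/179) - 117*(-1/246)) = -429*(-233/179 + 39/82) = -429*(-12125/14678) = 5201625/14678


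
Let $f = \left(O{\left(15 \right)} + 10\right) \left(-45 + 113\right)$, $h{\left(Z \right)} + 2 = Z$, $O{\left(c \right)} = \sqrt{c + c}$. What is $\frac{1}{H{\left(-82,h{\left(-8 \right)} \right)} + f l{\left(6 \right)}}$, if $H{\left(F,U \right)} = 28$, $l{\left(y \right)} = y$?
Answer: $\frac{1027}{2970436} - \frac{51 \sqrt{30}}{1485218} \approx 0.00015766$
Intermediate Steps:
$O{\left(c \right)} = \sqrt{2} \sqrt{c}$ ($O{\left(c \right)} = \sqrt{2 c} = \sqrt{2} \sqrt{c}$)
$h{\left(Z \right)} = -2 + Z$
$f = 680 + 68 \sqrt{30}$ ($f = \left(\sqrt{2} \sqrt{15} + 10\right) \left(-45 + 113\right) = \left(\sqrt{30} + 10\right) 68 = \left(10 + \sqrt{30}\right) 68 = 680 + 68 \sqrt{30} \approx 1052.5$)
$\frac{1}{H{\left(-82,h{\left(-8 \right)} \right)} + f l{\left(6 \right)}} = \frac{1}{28 + \left(680 + 68 \sqrt{30}\right) 6} = \frac{1}{28 + \left(4080 + 408 \sqrt{30}\right)} = \frac{1}{4108 + 408 \sqrt{30}}$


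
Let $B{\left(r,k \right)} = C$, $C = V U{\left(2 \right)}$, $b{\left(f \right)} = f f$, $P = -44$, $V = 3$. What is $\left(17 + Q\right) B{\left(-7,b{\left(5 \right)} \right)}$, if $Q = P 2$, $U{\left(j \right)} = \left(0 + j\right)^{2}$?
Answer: $-852$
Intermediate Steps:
$b{\left(f \right)} = f^{2}$
$U{\left(j \right)} = j^{2}$
$C = 12$ ($C = 3 \cdot 2^{2} = 3 \cdot 4 = 12$)
$B{\left(r,k \right)} = 12$
$Q = -88$ ($Q = \left(-44\right) 2 = -88$)
$\left(17 + Q\right) B{\left(-7,b{\left(5 \right)} \right)} = \left(17 - 88\right) 12 = \left(-71\right) 12 = -852$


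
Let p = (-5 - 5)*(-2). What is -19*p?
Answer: -380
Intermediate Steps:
p = 20 (p = -10*(-2) = 20)
-19*p = -19*20 = -380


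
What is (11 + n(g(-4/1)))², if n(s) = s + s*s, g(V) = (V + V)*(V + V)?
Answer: 17397241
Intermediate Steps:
g(V) = 4*V² (g(V) = (2*V)*(2*V) = 4*V²)
n(s) = s + s²
(11 + n(g(-4/1)))² = (11 + (4*(-4/1)²)*(1 + 4*(-4/1)²))² = (11 + (4*(-4*1)²)*(1 + 4*(-4*1)²))² = (11 + (4*(-4)²)*(1 + 4*(-4)²))² = (11 + (4*16)*(1 + 4*16))² = (11 + 64*(1 + 64))² = (11 + 64*65)² = (11 + 4160)² = 4171² = 17397241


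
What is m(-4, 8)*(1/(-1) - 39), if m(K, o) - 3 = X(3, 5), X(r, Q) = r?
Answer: -240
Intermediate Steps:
m(K, o) = 6 (m(K, o) = 3 + 3 = 6)
m(-4, 8)*(1/(-1) - 39) = 6*(1/(-1) - 39) = 6*(-1 - 39) = 6*(-40) = -240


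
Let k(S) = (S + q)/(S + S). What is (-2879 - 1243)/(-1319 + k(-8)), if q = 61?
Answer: 65952/21157 ≈ 3.1173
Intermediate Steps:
k(S) = (61 + S)/(2*S) (k(S) = (S + 61)/(S + S) = (61 + S)/((2*S)) = (61 + S)*(1/(2*S)) = (61 + S)/(2*S))
(-2879 - 1243)/(-1319 + k(-8)) = (-2879 - 1243)/(-1319 + (½)*(61 - 8)/(-8)) = -4122/(-1319 + (½)*(-⅛)*53) = -4122/(-1319 - 53/16) = -4122/(-21157/16) = -4122*(-16/21157) = 65952/21157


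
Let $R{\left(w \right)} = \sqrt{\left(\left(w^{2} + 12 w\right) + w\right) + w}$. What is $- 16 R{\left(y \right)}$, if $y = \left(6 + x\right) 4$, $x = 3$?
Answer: $- 480 \sqrt{2} \approx -678.82$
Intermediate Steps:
$y = 36$ ($y = \left(6 + 3\right) 4 = 9 \cdot 4 = 36$)
$R{\left(w \right)} = \sqrt{w^{2} + 14 w}$ ($R{\left(w \right)} = \sqrt{\left(w^{2} + 13 w\right) + w} = \sqrt{w^{2} + 14 w}$)
$- 16 R{\left(y \right)} = - 16 \sqrt{36 \left(14 + 36\right)} = - 16 \sqrt{36 \cdot 50} = - 16 \sqrt{1800} = - 16 \cdot 30 \sqrt{2} = - 480 \sqrt{2}$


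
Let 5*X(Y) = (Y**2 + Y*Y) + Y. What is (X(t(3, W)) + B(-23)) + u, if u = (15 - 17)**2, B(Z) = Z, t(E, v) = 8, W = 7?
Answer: 41/5 ≈ 8.2000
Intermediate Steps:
X(Y) = Y/5 + 2*Y**2/5 (X(Y) = ((Y**2 + Y*Y) + Y)/5 = ((Y**2 + Y**2) + Y)/5 = (2*Y**2 + Y)/5 = (Y + 2*Y**2)/5 = Y/5 + 2*Y**2/5)
u = 4 (u = (-2)**2 = 4)
(X(t(3, W)) + B(-23)) + u = ((1/5)*8*(1 + 2*8) - 23) + 4 = ((1/5)*8*(1 + 16) - 23) + 4 = ((1/5)*8*17 - 23) + 4 = (136/5 - 23) + 4 = 21/5 + 4 = 41/5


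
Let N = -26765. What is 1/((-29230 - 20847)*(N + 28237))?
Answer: -1/73713344 ≈ -1.3566e-8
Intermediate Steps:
1/((-29230 - 20847)*(N + 28237)) = 1/((-29230 - 20847)*(-26765 + 28237)) = 1/(-50077*1472) = 1/(-73713344) = -1/73713344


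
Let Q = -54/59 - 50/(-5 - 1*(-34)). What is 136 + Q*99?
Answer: -214388/1711 ≈ -125.30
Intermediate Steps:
Q = -4516/1711 (Q = -54*1/59 - 50/(-5 + 34) = -54/59 - 50/29 = -4516/1711 ≈ -2.6394)
136 + Q*99 = 136 - 4516/1711*99 = 136 - 447084/1711 = -214388/1711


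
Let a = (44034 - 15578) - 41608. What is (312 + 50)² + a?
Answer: 117892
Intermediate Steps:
a = -13152 (a = 28456 - 41608 = -13152)
(312 + 50)² + a = (312 + 50)² - 13152 = 362² - 13152 = 131044 - 13152 = 117892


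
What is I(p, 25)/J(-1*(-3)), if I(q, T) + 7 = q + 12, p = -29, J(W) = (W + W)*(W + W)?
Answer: -⅔ ≈ -0.66667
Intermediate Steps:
J(W) = 4*W² (J(W) = (2*W)*(2*W) = 4*W²)
I(q, T) = 5 + q (I(q, T) = -7 + (q + 12) = -7 + (12 + q) = 5 + q)
I(p, 25)/J(-1*(-3)) = (5 - 29)/((4*(-1*(-3))²)) = -24/(4*3²) = -24/(4*9) = -24/36 = -24*1/36 = -⅔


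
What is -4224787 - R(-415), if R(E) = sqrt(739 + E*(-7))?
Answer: -4224787 - 2*sqrt(911) ≈ -4.2248e+6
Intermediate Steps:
R(E) = sqrt(739 - 7*E)
-4224787 - R(-415) = -4224787 - sqrt(739 - 7*(-415)) = -4224787 - sqrt(739 + 2905) = -4224787 - sqrt(3644) = -4224787 - 2*sqrt(911)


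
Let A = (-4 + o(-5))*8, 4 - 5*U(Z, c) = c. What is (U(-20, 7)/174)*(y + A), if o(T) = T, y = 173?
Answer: -101/290 ≈ -0.34828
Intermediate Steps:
U(Z, c) = ⅘ - c/5
A = -72 (A = (-4 - 5)*8 = -9*8 = -72)
(U(-20, 7)/174)*(y + A) = ((⅘ - ⅕*7)/174)*(173 - 72) = ((⅘ - 7/5)*(1/174))*101 = -⅗*1/174*101 = -1/290*101 = -101/290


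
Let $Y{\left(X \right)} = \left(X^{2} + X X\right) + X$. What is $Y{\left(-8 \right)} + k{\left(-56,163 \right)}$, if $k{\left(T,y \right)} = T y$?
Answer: $-9008$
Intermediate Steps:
$Y{\left(X \right)} = X + 2 X^{2}$ ($Y{\left(X \right)} = \left(X^{2} + X^{2}\right) + X = 2 X^{2} + X = X + 2 X^{2}$)
$Y{\left(-8 \right)} + k{\left(-56,163 \right)} = - 8 \left(1 + 2 \left(-8\right)\right) - 9128 = - 8 \left(1 - 16\right) - 9128 = \left(-8\right) \left(-15\right) - 9128 = 120 - 9128 = -9008$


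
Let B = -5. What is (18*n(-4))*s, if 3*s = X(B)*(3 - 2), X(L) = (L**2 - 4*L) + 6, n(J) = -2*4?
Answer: -2448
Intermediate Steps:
n(J) = -8
X(L) = 6 + L**2 - 4*L
s = 17 (s = ((6 + (-5)**2 - 4*(-5))*(3 - 2))/3 = ((6 + 25 + 20)*1)/3 = (51*1)/3 = (1/3)*51 = 17)
(18*n(-4))*s = (18*(-8))*17 = -144*17 = -2448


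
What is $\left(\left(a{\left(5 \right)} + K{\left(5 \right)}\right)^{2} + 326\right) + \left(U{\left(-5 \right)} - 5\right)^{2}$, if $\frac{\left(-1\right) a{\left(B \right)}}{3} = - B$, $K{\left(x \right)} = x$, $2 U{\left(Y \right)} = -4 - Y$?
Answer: $\frac{2985}{4} \approx 746.25$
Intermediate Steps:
$U{\left(Y \right)} = -2 - \frac{Y}{2}$ ($U{\left(Y \right)} = \frac{-4 - Y}{2} = -2 - \frac{Y}{2}$)
$a{\left(B \right)} = 3 B$ ($a{\left(B \right)} = - 3 \left(- B\right) = 3 B$)
$\left(\left(a{\left(5 \right)} + K{\left(5 \right)}\right)^{2} + 326\right) + \left(U{\left(-5 \right)} - 5\right)^{2} = \left(\left(3 \cdot 5 + 5\right)^{2} + 326\right) + \left(\left(-2 - - \frac{5}{2}\right) - 5\right)^{2} = \left(\left(15 + 5\right)^{2} + 326\right) + \left(\left(-2 + \frac{5}{2}\right) - 5\right)^{2} = \left(20^{2} + 326\right) + \left(\frac{1}{2} - 5\right)^{2} = \left(400 + 326\right) + \left(- \frac{9}{2}\right)^{2} = 726 + \frac{81}{4} = \frac{2985}{4}$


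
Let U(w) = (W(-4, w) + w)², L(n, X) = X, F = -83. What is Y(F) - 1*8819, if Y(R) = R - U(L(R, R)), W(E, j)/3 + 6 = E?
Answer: -21671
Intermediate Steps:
W(E, j) = -18 + 3*E
U(w) = (-30 + w)² (U(w) = ((-18 + 3*(-4)) + w)² = ((-18 - 12) + w)² = (-30 + w)²)
Y(R) = R - (-30 + R)²
Y(F) - 1*8819 = (-83 - (-30 - 83)²) - 1*8819 = (-83 - 1*(-113)²) - 8819 = (-83 - 1*12769) - 8819 = (-83 - 12769) - 8819 = -12852 - 8819 = -21671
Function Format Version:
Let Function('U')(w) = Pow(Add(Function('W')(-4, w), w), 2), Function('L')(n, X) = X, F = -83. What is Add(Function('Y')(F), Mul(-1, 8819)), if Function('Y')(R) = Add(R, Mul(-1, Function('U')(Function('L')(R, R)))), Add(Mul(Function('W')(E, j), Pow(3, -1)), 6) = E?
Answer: -21671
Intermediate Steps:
Function('W')(E, j) = Add(-18, Mul(3, E))
Function('U')(w) = Pow(Add(-30, w), 2) (Function('U')(w) = Pow(Add(Add(-18, Mul(3, -4)), w), 2) = Pow(Add(Add(-18, -12), w), 2) = Pow(Add(-30, w), 2))
Function('Y')(R) = Add(R, Mul(-1, Pow(Add(-30, R), 2)))
Add(Function('Y')(F), Mul(-1, 8819)) = Add(Add(-83, Mul(-1, Pow(Add(-30, -83), 2))), Mul(-1, 8819)) = Add(Add(-83, Mul(-1, Pow(-113, 2))), -8819) = Add(Add(-83, Mul(-1, 12769)), -8819) = Add(Add(-83, -12769), -8819) = Add(-12852, -8819) = -21671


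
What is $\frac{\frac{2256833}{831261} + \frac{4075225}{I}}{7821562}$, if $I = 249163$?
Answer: $\frac{1974947444752}{809998944880558083} \approx 2.4382 \cdot 10^{-6}$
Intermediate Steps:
$\frac{\frac{2256833}{831261} + \frac{4075225}{I}}{7821562} = \frac{\frac{2256833}{831261} + \frac{4075225}{249163}}{7821562} = \left(2256833 \cdot \frac{1}{831261} + 4075225 \cdot \frac{1}{249163}\right) \frac{1}{7821562} = \left(\frac{2256833}{831261} + \frac{4075225}{249163}\right) \frac{1}{7821562} = \frac{3949894889504}{207119484543} \cdot \frac{1}{7821562} = \frac{1974947444752}{809998944880558083}$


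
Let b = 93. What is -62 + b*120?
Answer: 11098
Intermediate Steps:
-62 + b*120 = -62 + 93*120 = -62 + 11160 = 11098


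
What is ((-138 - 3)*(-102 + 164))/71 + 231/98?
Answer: -120045/994 ≈ -120.77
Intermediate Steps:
((-138 - 3)*(-102 + 164))/71 + 231/98 = -141*62*(1/71) + 231*(1/98) = -8742*1/71 + 33/14 = -8742/71 + 33/14 = -120045/994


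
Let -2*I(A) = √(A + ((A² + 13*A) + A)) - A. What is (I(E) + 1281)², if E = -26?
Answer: (2536 - √286)²/4 ≈ 1.5865e+6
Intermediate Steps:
I(A) = A/2 - √(A² + 15*A)/2 (I(A) = -(√(A + ((A² + 13*A) + A)) - A)/2 = -(√(A + (A² + 14*A)) - A)/2 = -(√(A² + 15*A) - A)/2 = A/2 - √(A² + 15*A)/2)
(I(E) + 1281)² = (((½)*(-26) - √286/2) + 1281)² = ((-13 - √286/2) + 1281)² = (1268 - √286/2)²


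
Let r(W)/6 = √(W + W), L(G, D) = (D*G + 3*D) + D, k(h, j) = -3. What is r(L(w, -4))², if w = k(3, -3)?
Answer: -288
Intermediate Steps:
w = -3
L(G, D) = 4*D + D*G (L(G, D) = (3*D + D*G) + D = 4*D + D*G)
r(W) = 6*√2*√W (r(W) = 6*√(W + W) = 6*√(2*W) = 6*(√2*√W) = 6*√2*√W)
r(L(w, -4))² = (6*√2*√(-4*(4 - 3)))² = (6*√2*√(-4*1))² = (6*√2*√(-4))² = (6*√2*(2*I))² = (12*I*√2)² = -288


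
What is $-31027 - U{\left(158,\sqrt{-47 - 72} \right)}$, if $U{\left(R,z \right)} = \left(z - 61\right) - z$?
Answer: $-30966$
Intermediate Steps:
$U{\left(R,z \right)} = -61$ ($U{\left(R,z \right)} = \left(-61 + z\right) - z = -61$)
$-31027 - U{\left(158,\sqrt{-47 - 72} \right)} = -31027 - -61 = -31027 + 61 = -30966$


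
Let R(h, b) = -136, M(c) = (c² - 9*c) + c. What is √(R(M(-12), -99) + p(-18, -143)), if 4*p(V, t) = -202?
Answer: I*√746/2 ≈ 13.656*I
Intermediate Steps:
M(c) = c² - 8*c
p(V, t) = -101/2 (p(V, t) = (¼)*(-202) = -101/2)
√(R(M(-12), -99) + p(-18, -143)) = √(-136 - 101/2) = √(-373/2) = I*√746/2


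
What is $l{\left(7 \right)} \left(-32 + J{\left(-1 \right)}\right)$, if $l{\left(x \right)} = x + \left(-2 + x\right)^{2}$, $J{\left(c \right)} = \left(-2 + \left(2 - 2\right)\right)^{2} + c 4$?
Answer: $-1024$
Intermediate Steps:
$J{\left(c \right)} = 4 + 4 c$ ($J{\left(c \right)} = \left(-2 + 0\right)^{2} + 4 c = \left(-2\right)^{2} + 4 c = 4 + 4 c$)
$l{\left(7 \right)} \left(-32 + J{\left(-1 \right)}\right) = \left(7 + \left(-2 + 7\right)^{2}\right) \left(-32 + \left(4 + 4 \left(-1\right)\right)\right) = \left(7 + 5^{2}\right) \left(-32 + \left(4 - 4\right)\right) = \left(7 + 25\right) \left(-32 + 0\right) = 32 \left(-32\right) = -1024$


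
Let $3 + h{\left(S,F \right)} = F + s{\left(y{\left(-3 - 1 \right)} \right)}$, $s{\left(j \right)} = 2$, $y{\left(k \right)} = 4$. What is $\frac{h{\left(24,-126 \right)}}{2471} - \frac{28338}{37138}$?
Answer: $- \frac{37369862}{45883999} \approx -0.81444$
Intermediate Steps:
$h{\left(S,F \right)} = -1 + F$ ($h{\left(S,F \right)} = -3 + \left(F + 2\right) = -3 + \left(2 + F\right) = -1 + F$)
$\frac{h{\left(24,-126 \right)}}{2471} - \frac{28338}{37138} = \frac{-1 - 126}{2471} - \frac{28338}{37138} = \left(-127\right) \frac{1}{2471} - \frac{14169}{18569} = - \frac{127}{2471} - \frac{14169}{18569} = - \frac{37369862}{45883999}$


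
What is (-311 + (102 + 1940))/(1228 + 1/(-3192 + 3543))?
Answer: 607581/431029 ≈ 1.4096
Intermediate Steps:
(-311 + (102 + 1940))/(1228 + 1/(-3192 + 3543)) = (-311 + 2042)/(1228 + 1/351) = 1731/(1228 + 1/351) = 1731/(431029/351) = 1731*(351/431029) = 607581/431029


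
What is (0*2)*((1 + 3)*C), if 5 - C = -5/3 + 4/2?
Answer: 0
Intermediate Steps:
C = 14/3 (C = 5 - (-5/3 + 4/2) = 5 - (-5*⅓ + 4*(½)) = 5 - (-5/3 + 2) = 5 - 1*⅓ = 5 - ⅓ = 14/3 ≈ 4.6667)
(0*2)*((1 + 3)*C) = (0*2)*((1 + 3)*(14/3)) = 0*(4*(14/3)) = 0*(56/3) = 0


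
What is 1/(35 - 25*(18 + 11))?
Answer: -1/690 ≈ -0.0014493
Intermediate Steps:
1/(35 - 25*(18 + 11)) = 1/(35 - 25*29) = 1/(35 - 725) = 1/(-690) = -1/690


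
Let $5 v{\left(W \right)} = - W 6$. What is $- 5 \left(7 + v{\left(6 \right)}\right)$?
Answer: $1$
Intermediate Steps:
$v{\left(W \right)} = - \frac{6 W}{5}$ ($v{\left(W \right)} = \frac{- W 6}{5} = \frac{\left(-6\right) W}{5} = - \frac{6 W}{5}$)
$- 5 \left(7 + v{\left(6 \right)}\right) = - 5 \left(7 - \frac{36}{5}\right) = \left(-5\right) \left(- \frac{1}{5}\right) = 1$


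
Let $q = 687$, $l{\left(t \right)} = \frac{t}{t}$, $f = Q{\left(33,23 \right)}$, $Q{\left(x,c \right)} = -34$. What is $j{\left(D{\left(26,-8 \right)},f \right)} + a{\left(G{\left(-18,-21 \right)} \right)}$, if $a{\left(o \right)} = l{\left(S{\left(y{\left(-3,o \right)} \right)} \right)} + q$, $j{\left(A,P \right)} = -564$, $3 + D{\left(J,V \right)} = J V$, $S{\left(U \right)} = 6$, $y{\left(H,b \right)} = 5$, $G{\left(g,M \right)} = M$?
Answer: $124$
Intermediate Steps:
$f = -34$
$l{\left(t \right)} = 1$
$D{\left(J,V \right)} = -3 + J V$
$a{\left(o \right)} = 688$ ($a{\left(o \right)} = 1 + 687 = 688$)
$j{\left(D{\left(26,-8 \right)},f \right)} + a{\left(G{\left(-18,-21 \right)} \right)} = -564 + 688 = 124$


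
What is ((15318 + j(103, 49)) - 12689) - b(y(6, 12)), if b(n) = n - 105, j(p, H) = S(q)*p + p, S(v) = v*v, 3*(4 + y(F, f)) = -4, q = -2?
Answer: 9763/3 ≈ 3254.3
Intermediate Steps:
y(F, f) = -16/3 (y(F, f) = -4 + (⅓)*(-4) = -4 - 4/3 = -16/3)
S(v) = v²
j(p, H) = 5*p (j(p, H) = (-2)²*p + p = 4*p + p = 5*p)
b(n) = -105 + n
((15318 + j(103, 49)) - 12689) - b(y(6, 12)) = ((15318 + 5*103) - 12689) - (-105 - 16/3) = ((15318 + 515) - 12689) - 1*(-331/3) = (15833 - 12689) + 331/3 = 3144 + 331/3 = 9763/3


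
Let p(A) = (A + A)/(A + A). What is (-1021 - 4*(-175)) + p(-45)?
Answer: -320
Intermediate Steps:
p(A) = 1 (p(A) = (2*A)/((2*A)) = (2*A)*(1/(2*A)) = 1)
(-1021 - 4*(-175)) + p(-45) = (-1021 - 4*(-175)) + 1 = (-1021 + 700) + 1 = -321 + 1 = -320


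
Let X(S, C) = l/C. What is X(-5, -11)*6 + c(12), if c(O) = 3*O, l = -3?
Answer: 414/11 ≈ 37.636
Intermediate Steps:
X(S, C) = -3/C
X(-5, -11)*6 + c(12) = -3/(-11)*6 + 3*12 = -3*(-1/11)*6 + 36 = (3/11)*6 + 36 = 18/11 + 36 = 414/11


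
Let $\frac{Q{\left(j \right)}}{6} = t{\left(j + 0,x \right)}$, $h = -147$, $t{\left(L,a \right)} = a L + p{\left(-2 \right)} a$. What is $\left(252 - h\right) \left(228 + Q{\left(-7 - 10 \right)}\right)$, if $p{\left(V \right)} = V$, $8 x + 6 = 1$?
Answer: $\frac{477603}{4} \approx 1.194 \cdot 10^{5}$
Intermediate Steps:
$x = - \frac{5}{8}$ ($x = - \frac{3}{4} + \frac{1}{8} \cdot 1 = - \frac{3}{4} + \frac{1}{8} = - \frac{5}{8} \approx -0.625$)
$t{\left(L,a \right)} = - 2 a + L a$ ($t{\left(L,a \right)} = a L - 2 a = L a - 2 a = - 2 a + L a$)
$Q{\left(j \right)} = \frac{15}{2} - \frac{15 j}{4}$ ($Q{\left(j \right)} = 6 \left(- \frac{5 \left(-2 + \left(j + 0\right)\right)}{8}\right) = 6 \left(- \frac{5 \left(-2 + j\right)}{8}\right) = 6 \left(\frac{5}{4} - \frac{5 j}{8}\right) = \frac{15}{2} - \frac{15 j}{4}$)
$\left(252 - h\right) \left(228 + Q{\left(-7 - 10 \right)}\right) = \left(252 - -147\right) \left(228 - \left(- \frac{15}{2} + \frac{15 \left(-7 - 10\right)}{4}\right)\right) = \left(252 + 147\right) \left(228 + \left(\frac{15}{2} - - \frac{255}{4}\right)\right) = 399 \left(228 + \left(\frac{15}{2} + \frac{255}{4}\right)\right) = 399 \left(228 + \frac{285}{4}\right) = 399 \cdot \frac{1197}{4} = \frac{477603}{4}$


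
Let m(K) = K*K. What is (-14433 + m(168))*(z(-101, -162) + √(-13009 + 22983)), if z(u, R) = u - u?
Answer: 13791*√9974 ≈ 1.3773e+6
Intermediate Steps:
z(u, R) = 0
m(K) = K²
(-14433 + m(168))*(z(-101, -162) + √(-13009 + 22983)) = (-14433 + 168²)*(0 + √(-13009 + 22983)) = (-14433 + 28224)*(0 + √9974) = 13791*√9974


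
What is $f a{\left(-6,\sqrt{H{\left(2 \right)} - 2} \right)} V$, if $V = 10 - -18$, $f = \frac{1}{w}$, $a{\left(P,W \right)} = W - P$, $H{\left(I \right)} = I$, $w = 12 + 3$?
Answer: $\frac{56}{5} \approx 11.2$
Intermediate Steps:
$w = 15$
$f = \frac{1}{15} \approx 0.066667$
$V = 28$ ($V = 10 + 18 = 28$)
$f a{\left(-6,\sqrt{H{\left(2 \right)} - 2} \right)} V = \frac{\sqrt{2 - 2} - -6}{15} \cdot 28 = \frac{\sqrt{0} + 6}{15} \cdot 28 = \frac{0 + 6}{15} \cdot 28 = \frac{1}{15} \cdot 6 \cdot 28 = \frac{2}{5} \cdot 28 = \frac{56}{5}$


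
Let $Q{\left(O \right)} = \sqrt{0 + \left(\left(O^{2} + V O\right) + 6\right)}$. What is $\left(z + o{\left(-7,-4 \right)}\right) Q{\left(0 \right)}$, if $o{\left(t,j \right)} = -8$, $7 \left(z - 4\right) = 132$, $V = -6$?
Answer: $\frac{104 \sqrt{6}}{7} \approx 36.392$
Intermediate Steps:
$z = \frac{160}{7}$ ($z = 4 + \frac{1}{7} \cdot 132 = 4 + \frac{132}{7} = \frac{160}{7} \approx 22.857$)
$Q{\left(O \right)} = \sqrt{6 + O^{2} - 6 O}$ ($Q{\left(O \right)} = \sqrt{0 + \left(\left(O^{2} - 6 O\right) + 6\right)} = \sqrt{0 + \left(6 + O^{2} - 6 O\right)} = \sqrt{6 + O^{2} - 6 O}$)
$\left(z + o{\left(-7,-4 \right)}\right) Q{\left(0 \right)} = \left(\frac{160}{7} - 8\right) \sqrt{6 + 0^{2} - 0} = \frac{104 \sqrt{6 + 0 + 0}}{7} = \frac{104 \sqrt{6}}{7}$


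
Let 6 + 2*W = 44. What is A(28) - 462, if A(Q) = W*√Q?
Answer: -462 + 38*√7 ≈ -361.46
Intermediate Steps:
W = 19 (W = -3 + (½)*44 = -3 + 22 = 19)
A(Q) = 19*√Q
A(28) - 462 = 19*√28 - 462 = 19*(2*√7) - 462 = 38*√7 - 462 = -462 + 38*√7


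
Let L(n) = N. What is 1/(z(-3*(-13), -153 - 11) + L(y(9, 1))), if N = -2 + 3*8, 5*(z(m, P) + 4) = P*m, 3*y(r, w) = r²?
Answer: -5/6306 ≈ -0.00079290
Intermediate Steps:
y(r, w) = r²/3
z(m, P) = -4 + P*m/5 (z(m, P) = -4 + (P*m)/5 = -4 + P*m/5)
N = 22 (N = -2 + 24 = 22)
L(n) = 22
1/(z(-3*(-13), -153 - 11) + L(y(9, 1))) = 1/((-4 + (-153 - 11)*(-3*(-13))/5) + 22) = 1/((-4 + (⅕)*(-164)*39) + 22) = 1/((-4 - 6396/5) + 22) = 1/(-6416/5 + 22) = 1/(-6306/5) = -5/6306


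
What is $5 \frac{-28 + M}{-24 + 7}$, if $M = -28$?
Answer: $\frac{280}{17} \approx 16.471$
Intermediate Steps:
$5 \frac{-28 + M}{-24 + 7} = 5 \frac{-28 - 28}{-24 + 7} = 5 \left(- \frac{56}{-17}\right) = 5 \left(\left(-56\right) \left(- \frac{1}{17}\right)\right) = 5 \cdot \frac{56}{17} = \frac{280}{17}$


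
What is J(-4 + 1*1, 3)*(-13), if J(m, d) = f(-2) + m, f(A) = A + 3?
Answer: 26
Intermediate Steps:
f(A) = 3 + A
J(m, d) = 1 + m (J(m, d) = (3 - 2) + m = 1 + m)
J(-4 + 1*1, 3)*(-13) = (1 + (-4 + 1*1))*(-13) = (1 + (-4 + 1))*(-13) = (1 - 3)*(-13) = -2*(-13) = 26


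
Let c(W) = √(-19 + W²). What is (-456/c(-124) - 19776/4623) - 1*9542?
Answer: -14710814/1541 - 152*√15357/5119 ≈ -9550.0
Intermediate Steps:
(-456/c(-124) - 19776/4623) - 1*9542 = (-456/√(-19 + (-124)²) - 19776/4623) - 1*9542 = (-456/√(-19 + 15376) - 19776*1/4623) - 9542 = (-456*√15357/15357 - 6592/1541) - 9542 = (-152*√15357/5119 - 6592/1541) - 9542 = (-6592/1541 - 152*√15357/5119) - 9542 = -14710814/1541 - 152*√15357/5119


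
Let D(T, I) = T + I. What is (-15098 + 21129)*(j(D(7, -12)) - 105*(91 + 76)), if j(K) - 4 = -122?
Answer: -106465243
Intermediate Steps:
D(T, I) = I + T
j(K) = -118 (j(K) = 4 - 122 = -118)
(-15098 + 21129)*(j(D(7, -12)) - 105*(91 + 76)) = (-15098 + 21129)*(-118 - 105*(91 + 76)) = 6031*(-118 - 105*167) = 6031*(-118 - 17535) = 6031*(-17653) = -106465243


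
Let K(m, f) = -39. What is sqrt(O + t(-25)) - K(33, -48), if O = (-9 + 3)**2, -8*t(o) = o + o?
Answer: 91/2 ≈ 45.500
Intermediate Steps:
t(o) = -o/4 (t(o) = -(o + o)/8 = -o/4)
O = 36 (O = (-6)**2 = 36)
sqrt(O + t(-25)) - K(33, -48) = sqrt(36 - 1/4*(-25)) - 1*(-39) = sqrt(36 + 25/4) + 39 = sqrt(169/4) + 39 = 13/2 + 39 = 91/2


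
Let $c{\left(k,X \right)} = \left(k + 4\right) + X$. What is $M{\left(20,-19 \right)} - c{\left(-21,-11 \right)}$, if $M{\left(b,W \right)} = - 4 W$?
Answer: $104$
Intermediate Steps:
$c{\left(k,X \right)} = 4 + X + k$ ($c{\left(k,X \right)} = \left(4 + k\right) + X = 4 + X + k$)
$M{\left(20,-19 \right)} - c{\left(-21,-11 \right)} = \left(-4\right) \left(-19\right) - \left(4 - 11 - 21\right) = 76 - -28 = 76 + 28 = 104$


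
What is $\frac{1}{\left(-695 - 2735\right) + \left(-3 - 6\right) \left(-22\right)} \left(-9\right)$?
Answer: $\frac{9}{3232} \approx 0.0027847$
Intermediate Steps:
$\frac{1}{\left(-695 - 2735\right) + \left(-3 - 6\right) \left(-22\right)} \left(-9\right) = \frac{1}{\left(-695 - 2735\right) - -198} \left(-9\right) = \frac{1}{-3430 + 198} \left(-9\right) = \frac{1}{-3232} \left(-9\right) = \left(- \frac{1}{3232}\right) \left(-9\right) = \frac{9}{3232}$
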